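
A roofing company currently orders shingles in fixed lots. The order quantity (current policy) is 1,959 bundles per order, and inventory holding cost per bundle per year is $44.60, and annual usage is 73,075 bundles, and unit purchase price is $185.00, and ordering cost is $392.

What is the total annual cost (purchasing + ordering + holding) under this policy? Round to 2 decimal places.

$13,577,183.16

Ordering: D/Q × S = 73,075/1,959 × $392 = $14,622.46
Holding:  Q/2 × H = 1,959/2 × $44.6 = $43,685.70
Purchase cost = D·C = 73,075 × 185 = $13,518,875.00
Total = $14,622.46 + $43,685.70 + $13,518,875.00 = $13,577,183.16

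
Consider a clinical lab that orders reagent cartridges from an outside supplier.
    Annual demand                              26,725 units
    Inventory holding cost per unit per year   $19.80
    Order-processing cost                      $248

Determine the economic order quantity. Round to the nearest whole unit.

Optimal lot size Q* = (2 × 26,725 × $248 / $19.8)^½ ≈ 818.21

818 units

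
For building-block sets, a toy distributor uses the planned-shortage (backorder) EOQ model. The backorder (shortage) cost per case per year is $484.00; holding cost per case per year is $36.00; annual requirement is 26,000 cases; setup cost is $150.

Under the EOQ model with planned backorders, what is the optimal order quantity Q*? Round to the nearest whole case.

482 cases

Q* = √(2DS/H) · √((H + b)/b)
   = √(2 × 26,000 × 150 / 36) · √((36 + 484) / 484)
   = 465.475 × 1.0365 ≈ 482.48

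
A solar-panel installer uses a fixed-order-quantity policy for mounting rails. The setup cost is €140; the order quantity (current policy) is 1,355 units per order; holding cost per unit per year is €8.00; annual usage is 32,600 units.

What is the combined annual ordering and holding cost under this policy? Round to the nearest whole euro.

€8,788

Ordering: D/Q × S = 32,600/1,355 × €140 = €3,368.27
Holding:  Q/2 × H = 1,355/2 × €8 = €5,420.00
Total = €3,368.27 + €5,420.00 = €8,788.27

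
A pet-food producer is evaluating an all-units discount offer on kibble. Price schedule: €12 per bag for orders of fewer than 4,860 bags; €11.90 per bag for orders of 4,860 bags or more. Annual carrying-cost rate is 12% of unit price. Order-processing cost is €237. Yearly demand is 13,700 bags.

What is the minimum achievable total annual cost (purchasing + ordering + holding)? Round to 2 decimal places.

H₁ = 12%×€12 = €1.4400;  H₂ = 12%×€11.90 = €1.4280
EOQ₁ = √(2×13,700×237/1.4400) = 2,123.58  (< 4,860, feasible at tier 1)
EOQ₂ = √(2×13,700×237/1.4280) = 2,132.48  (< 4,860 → use Q = 4,860 at tier-2 price)
TC(tier 1 (EOQ₁), Q≈2,123.6) = €167,457.95
TC(tier 2, Q≈4,860.0) = €167,168.13
Minimum at tier 2: €167,168.13

€167,168.13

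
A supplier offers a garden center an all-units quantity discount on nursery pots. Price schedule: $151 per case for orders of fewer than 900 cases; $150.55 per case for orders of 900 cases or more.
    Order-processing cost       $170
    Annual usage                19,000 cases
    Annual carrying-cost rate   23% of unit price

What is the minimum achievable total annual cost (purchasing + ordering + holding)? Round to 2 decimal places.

$2,879,620.81

H₁ = 23%×$151 = $34.7300;  H₂ = 23%×$150.55 = $34.6265
EOQ₁ = √(2×19,000×170/34.7300) = 431.28  (< 900, feasible at tier 1)
EOQ₂ = √(2×19,000×170/34.6265) = 431.93  (< 900 → use Q = 900 at tier-2 price)
TC(tier 1 (EOQ₁), Q≈431.3) = $2,883,978.51
TC(tier 2, Q≈900.0) = $2,879,620.81
Minimum at tier 2: $2,879,620.81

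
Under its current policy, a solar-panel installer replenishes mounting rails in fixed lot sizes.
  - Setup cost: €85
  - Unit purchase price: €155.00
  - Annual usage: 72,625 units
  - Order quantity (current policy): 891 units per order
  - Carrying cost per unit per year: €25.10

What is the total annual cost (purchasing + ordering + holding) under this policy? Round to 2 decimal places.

Orders/yr = 72,625/891 = 81.510; ordering cost = 81.510 × €85 = €6,928.31
Average inventory = 891/2 = 445.5; holding cost = 445.5 × €25.1 = €11,182.05
Purchase cost = D·C = 72,625 × 155 = €11,256,875.00
Total = €6,928.31 + €11,182.05 + €11,256,875.00 = €11,274,985.36

€11,274,985.36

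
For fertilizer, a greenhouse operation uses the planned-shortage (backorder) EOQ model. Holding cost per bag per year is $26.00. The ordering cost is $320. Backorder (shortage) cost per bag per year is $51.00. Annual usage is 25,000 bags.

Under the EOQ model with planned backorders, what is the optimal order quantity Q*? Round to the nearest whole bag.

Basic EOQ = √(2·25,000·320/26) = 784.465
Backorder adjustment √((H+b)/b) = √((26+51)/51) = 1.2287
Q* = 784.465 × 1.2287 ≈ 963.90

964 bags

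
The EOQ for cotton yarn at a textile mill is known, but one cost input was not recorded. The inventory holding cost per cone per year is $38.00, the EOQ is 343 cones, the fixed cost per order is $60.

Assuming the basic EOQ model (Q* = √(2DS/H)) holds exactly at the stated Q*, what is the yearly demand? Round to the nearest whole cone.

37,256 cones per year

From Q* = √(2DS/H) ⇒ Q*² = 2DS/H.
D = Q²H / (2S) = 343² × 38 / (2 × 60) = 37,255.52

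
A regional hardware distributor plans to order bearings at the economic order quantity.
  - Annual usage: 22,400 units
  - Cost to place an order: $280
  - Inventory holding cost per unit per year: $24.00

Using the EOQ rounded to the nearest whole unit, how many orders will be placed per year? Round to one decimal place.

31.0 orders per year

2DS/H = 2·22,400·280/24 = 522,666.67
EOQ = √522,666.67 ≈ 722.96 → Q = 723
N = D/Q = 22,400/723 ≈ 30.982 orders/yr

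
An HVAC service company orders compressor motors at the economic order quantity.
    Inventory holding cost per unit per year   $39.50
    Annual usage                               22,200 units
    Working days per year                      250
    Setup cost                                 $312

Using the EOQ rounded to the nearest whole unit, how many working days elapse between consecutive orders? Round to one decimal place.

2DS/H = 2·22,200·312/39.5 = 350,703.80
EOQ = √350,703.80 ≈ 592.20 → Q = 592 units
Days between orders = 250 / (D/Q) = 250 / 37.500 ≈ 6.667

6.7 days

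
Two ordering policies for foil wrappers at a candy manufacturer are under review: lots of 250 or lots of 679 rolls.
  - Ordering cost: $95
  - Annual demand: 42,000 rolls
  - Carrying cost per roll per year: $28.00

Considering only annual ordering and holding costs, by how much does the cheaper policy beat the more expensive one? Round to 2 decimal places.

TC(Q) = (D/Q)S + (Q/2)H
TC(250) = (42,000/250)×95 + (250/2)×28 = $19,460.00
TC(679) = (42,000/679)×95 + (679/2)×28 = $15,382.29
Lots of 679 are cheaper by $4,077.71.

$4,077.71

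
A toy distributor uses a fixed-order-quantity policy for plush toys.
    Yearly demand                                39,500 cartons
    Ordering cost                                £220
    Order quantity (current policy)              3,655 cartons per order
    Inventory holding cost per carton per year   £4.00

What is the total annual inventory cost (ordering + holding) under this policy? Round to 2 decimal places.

Ordering: D/Q × S = 39,500/3,655 × £220 = £2,377.56
Holding:  Q/2 × H = 3,655/2 × £4 = £7,310.00
Total = £2,377.56 + £7,310.00 = £9,687.56

£9,687.56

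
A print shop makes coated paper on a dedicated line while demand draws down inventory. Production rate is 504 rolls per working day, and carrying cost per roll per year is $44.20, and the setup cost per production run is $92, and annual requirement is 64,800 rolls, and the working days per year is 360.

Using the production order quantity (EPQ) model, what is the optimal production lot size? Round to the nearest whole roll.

648 rolls

Daily demand d = 64,800/360 = 180.000; p = 504; 1 − d/p = 0.64286
EPQ = √(2DS / (H(1 − d/p)))
    = √(2 × 64,800 × 92 / (44.2 × 0.64286)) ≈ 647.78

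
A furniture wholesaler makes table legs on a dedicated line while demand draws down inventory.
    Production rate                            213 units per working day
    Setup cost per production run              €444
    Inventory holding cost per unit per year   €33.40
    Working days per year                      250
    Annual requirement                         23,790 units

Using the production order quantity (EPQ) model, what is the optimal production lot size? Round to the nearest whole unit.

1,069 units

d = 23,790/250 = 95.1600 units/day;  effective holding cost H(1 − d/p) = 33.4·(1 − 95.1600/213) = 18.47820
Q* = √(2DS / H_eff) = √(2·23,790·444 / 18.47820) ≈ 1,069.24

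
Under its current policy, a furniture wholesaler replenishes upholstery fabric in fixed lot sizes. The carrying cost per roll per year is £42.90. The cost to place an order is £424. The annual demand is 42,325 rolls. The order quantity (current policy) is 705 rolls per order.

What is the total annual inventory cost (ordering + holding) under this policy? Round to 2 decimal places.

£40,577.29

Annual ordering cost = (D/Q)·S = (42,325/705) × 424 = £25,455.04
Annual holding cost  = (Q/2)·H = (705/2) × 42.9 = £15,122.25
Total = £25,455.04 + £15,122.25 = £40,577.29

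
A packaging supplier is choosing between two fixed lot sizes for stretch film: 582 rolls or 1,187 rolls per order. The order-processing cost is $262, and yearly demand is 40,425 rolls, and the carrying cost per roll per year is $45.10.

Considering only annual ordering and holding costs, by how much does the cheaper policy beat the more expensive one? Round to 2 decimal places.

Annual cost at Q: ordering D·S/Q plus holding Q·H/2.
TC(582) = (40,425/582)×262 + (582/2)×45.1 = $31,322.30
TC(1,187) = (40,425/1,187)×262 + (1,187/2)×45.1 = $35,689.64
Lots of 582 are cheaper by $4,367.34.

$4,367.34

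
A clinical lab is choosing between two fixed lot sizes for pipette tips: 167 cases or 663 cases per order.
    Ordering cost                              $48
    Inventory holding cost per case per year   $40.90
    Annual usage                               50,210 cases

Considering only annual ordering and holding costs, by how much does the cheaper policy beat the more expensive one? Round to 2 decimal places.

$653.30

For each Q, cost = (D/Q)·S + (Q/2)·H.
TC(167) = (50,210/167)×48 + (167/2)×40.9 = $17,846.77
TC(663) = (50,210/663)×48 + (663/2)×40.9 = $17,193.46
Lots of 663 are cheaper by $653.30.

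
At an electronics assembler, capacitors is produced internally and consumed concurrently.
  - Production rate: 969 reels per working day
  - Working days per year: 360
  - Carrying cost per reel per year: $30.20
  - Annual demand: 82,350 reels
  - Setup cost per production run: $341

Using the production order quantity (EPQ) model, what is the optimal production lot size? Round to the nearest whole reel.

1,560 reels

Daily demand d = 82,350/360 = 228.750; p = 969; 1 − d/p = 0.76393
EPQ = √(2DS / (H(1 − d/p)))
    = √(2 × 82,350 × 341 / (30.2 × 0.76393)) ≈ 1,560.25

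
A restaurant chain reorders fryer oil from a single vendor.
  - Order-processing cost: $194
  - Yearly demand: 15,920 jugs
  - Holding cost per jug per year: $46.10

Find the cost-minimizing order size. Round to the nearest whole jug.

366 jugs

Optimal lot size Q* = (2 × 15,920 × $194 / $46.1)^½ ≈ 366.05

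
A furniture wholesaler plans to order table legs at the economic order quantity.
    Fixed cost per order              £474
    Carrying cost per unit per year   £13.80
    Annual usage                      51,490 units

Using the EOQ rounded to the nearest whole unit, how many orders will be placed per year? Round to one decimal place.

2DS/H = 2·51,490·474/13.8 = 3,537,139.13
EOQ = √3,537,139.13 ≈ 1,880.73 → Q = 1,881
Orders per year = D/Q = 51,490 / 1,881 = 27.374

27.4 orders per year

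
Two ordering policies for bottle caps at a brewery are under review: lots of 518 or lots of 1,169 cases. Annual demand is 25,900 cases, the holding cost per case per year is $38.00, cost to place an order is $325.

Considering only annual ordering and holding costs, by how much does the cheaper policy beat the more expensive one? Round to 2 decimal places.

TC(Q) = (D/Q)S + (Q/2)H
TC(518) = (25,900/518)×325 + (518/2)×38 = $26,092.00
TC(1,169) = (25,900/1,169)×325 + (1,169/2)×38 = $29,411.60
|ΔTC| = |$26,092.00 − $29,411.60| = $3,319.60

$3,319.60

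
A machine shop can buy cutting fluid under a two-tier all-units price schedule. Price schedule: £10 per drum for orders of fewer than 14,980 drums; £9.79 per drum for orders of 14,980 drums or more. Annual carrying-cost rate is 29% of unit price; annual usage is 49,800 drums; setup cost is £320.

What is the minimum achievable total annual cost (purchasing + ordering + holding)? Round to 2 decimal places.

£507,613.99

H₁ = 29%×£10 = £2.9000;  H₂ = 29%×£9.79 = £2.8391
EOQ₁ = √(2×49,800×320/2.9000) = 3,315.17  (< 14,980, feasible at tier 1)
EOQ₂ = √(2×49,800×320/2.8391) = 3,350.54  (< 14,980 → use Q = 14,980 at tier-2 price)
TC(tier 1 (EOQ₁), Q≈3,315.2) = £507,613.99
TC(tier 2, Q≈14,980.0) = £509,870.68
Minimum at tier 1 (EOQ₁): £507,613.99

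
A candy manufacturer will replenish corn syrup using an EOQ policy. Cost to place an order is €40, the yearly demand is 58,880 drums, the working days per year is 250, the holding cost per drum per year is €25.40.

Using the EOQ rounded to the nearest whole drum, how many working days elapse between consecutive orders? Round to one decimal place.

Q* = √(2·D·S / H) = √(2·58,880·40 / 25.4) = √185,448.8 ≈ 430.64 → Q = 431 drums
Days between orders = 250 / (D/Q) = 250 / 136.613 ≈ 1.830

1.8 days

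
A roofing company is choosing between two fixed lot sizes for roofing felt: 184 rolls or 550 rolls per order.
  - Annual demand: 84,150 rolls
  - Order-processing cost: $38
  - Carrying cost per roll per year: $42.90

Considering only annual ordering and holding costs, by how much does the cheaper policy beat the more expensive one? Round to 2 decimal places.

Annual cost at Q: ordering D·S/Q plus holding Q·H/2.
TC(184) = (84,150/184)×38 + (184/2)×42.9 = $21,325.60
TC(550) = (84,150/550)×38 + (550/2)×42.9 = $17,611.50
Cheaper: Q = 550.  Difference = $3,714.10

$3,714.10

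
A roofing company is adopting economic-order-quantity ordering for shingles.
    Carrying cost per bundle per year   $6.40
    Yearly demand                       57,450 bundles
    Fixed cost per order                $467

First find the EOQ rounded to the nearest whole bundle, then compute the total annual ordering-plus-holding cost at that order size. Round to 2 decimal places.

Q* = √(2·D·S / H) = √(2·57,450·467 / 6.4) = √8,384,109.4 ≈ 2,895.53 → Q = 2,896 bundles
Orders/yr = 57,450/2,896 = 19.838; ordering cost = 19.838 × $467 = $9,264.21
Average inventory = 2,896/2 = 1448; holding cost = 1448 × $6.4 = $9,267.20
Total = $9,264.21 + $9,267.20 = $18,531.41

$18,531.41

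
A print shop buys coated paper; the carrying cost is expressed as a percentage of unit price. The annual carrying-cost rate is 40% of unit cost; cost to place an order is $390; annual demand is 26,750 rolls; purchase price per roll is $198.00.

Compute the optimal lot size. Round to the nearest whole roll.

513 rolls

Carrying cost H = $198 × 40% = $79.2000/roll/yr
Optimal lot size Q* = (2 × 26,750 × $390 / $79.2)^½ ≈ 513.27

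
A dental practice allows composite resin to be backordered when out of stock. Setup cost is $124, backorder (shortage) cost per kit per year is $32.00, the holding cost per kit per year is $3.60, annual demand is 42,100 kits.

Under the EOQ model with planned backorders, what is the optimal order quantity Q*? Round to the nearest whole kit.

1,796 kits

Q* = √(2DS/H) · √((H + b)/b)
   = √(2 × 42,100 × 124 / 3.6) · √((3.6 + 32) / 32)
   = 1,703.004 × 1.0548 ≈ 1,796.25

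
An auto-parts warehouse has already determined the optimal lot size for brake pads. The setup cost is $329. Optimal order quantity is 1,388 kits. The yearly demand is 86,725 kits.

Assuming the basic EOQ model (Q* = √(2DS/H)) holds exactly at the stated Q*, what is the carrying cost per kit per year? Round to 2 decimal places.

$29.62

Since Q* = (2DS/H)^½, squaring gives Q*²·H = 2DS.
H = 2DS / Q² = 2 × 86,725 × 329 / 1,388² = 29.6204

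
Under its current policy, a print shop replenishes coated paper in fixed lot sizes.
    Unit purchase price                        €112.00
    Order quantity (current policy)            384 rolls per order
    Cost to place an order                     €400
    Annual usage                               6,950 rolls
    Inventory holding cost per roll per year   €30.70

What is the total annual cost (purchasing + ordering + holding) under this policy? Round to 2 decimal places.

Ordering: D/Q × S = 6,950/384 × €400 = €7,239.58
Holding:  Q/2 × H = 384/2 × €30.7 = €5,894.40
Purchase cost = D·C = 6,950 × 112 = €778,400.00
Total = €7,239.58 + €5,894.40 + €778,400.00 = €791,533.98

€791,533.98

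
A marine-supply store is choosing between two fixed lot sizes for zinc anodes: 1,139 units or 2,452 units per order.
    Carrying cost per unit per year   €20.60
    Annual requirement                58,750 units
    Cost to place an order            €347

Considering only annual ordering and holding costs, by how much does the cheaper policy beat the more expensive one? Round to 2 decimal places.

TC(Q) = (D/Q)S + (Q/2)H
TC(1,139) = (58,750/1,139)×347 + (1,139/2)×20.6 = €29,630.08
TC(2,452) = (58,750/2,452)×347 + (2,452/2)×20.6 = €33,569.73
Cheaper: Q = 1,139.  Difference = €3,939.66

€3,939.66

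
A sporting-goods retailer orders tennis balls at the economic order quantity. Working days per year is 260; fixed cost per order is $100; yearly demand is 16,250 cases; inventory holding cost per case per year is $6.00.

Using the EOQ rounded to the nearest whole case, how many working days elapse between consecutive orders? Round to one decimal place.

11.8 days

2DS/H = 2·16,250·100/6 = 541,666.67
EOQ = √541,666.67 ≈ 735.98 → Q = 736 cases
Cycle time = (working days × Q)/D = (260 × 736) / 16,250 = 11.776 days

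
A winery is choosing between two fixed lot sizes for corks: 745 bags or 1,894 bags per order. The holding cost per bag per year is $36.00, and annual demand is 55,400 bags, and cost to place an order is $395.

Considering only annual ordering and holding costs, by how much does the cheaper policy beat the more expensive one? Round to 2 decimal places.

$2,862.70

For each Q, cost = (D/Q)·S + (Q/2)·H.
TC(745) = (55,400/745)×395 + (745/2)×36 = $42,783.15
TC(1,894) = (55,400/1,894)×395 + (1,894/2)×36 = $45,645.85
|ΔTC| = |$42,783.15 − $45,645.85| = $2,862.70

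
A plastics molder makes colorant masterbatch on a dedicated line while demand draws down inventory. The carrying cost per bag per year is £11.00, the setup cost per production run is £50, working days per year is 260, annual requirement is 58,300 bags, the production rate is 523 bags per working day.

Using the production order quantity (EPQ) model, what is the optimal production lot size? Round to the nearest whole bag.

963 bags

Daily demand d = 58,300/260 = 224.231; p = 523; 1 − d/p = 0.57126
EPQ = √(2DS / (H(1 − d/p)))
    = √(2 × 58,300 × 50 / (11 × 0.57126)) ≈ 963.21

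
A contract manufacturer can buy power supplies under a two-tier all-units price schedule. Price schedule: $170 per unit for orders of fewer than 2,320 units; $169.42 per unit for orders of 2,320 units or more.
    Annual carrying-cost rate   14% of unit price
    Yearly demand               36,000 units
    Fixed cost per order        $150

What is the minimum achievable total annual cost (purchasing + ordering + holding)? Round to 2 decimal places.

$6,128,961.39

H₁ = 14%×$170 = $23.8000;  H₂ = 14%×$169.42 = $23.7188
EOQ₁ = √(2×36,000×150/23.8000) = 673.63  (< 2,320, feasible at tier 1)
EOQ₂ = √(2×36,000×150/23.7188) = 674.79  (< 2,320 → use Q = 2,320 at tier-2 price)
TC(tier 1 (EOQ₁), Q≈673.6) = $6,136,032.47
TC(tier 2, Q≈2,320.0) = $6,128,961.39
Minimum at tier 2: $6,128,961.39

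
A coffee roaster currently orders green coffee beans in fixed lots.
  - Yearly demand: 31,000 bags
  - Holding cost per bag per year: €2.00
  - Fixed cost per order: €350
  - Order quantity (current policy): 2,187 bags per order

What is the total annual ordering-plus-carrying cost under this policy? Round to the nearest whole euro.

Ordering: D/Q × S = 31,000/2,187 × €350 = €4,961.13
Holding:  Q/2 × H = 2,187/2 × €2 = €2,187.00
Total = €4,961.13 + €2,187.00 = €7,148.13

€7,148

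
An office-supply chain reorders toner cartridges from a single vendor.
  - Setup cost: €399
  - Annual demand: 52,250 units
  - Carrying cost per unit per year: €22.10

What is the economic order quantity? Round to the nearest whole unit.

1,374 units

2DS/H = 2·52,250·399/22.1 = 1,886,674.21
EOQ = √1,886,674.21 ≈ 1,373.56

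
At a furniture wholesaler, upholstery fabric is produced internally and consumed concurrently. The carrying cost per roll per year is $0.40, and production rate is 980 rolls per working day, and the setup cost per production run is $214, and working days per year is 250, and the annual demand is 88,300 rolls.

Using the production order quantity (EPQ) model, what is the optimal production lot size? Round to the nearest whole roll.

d = 88,300/250 = 353.2000 rolls/day;  effective holding cost H(1 − d/p) = 0.4·(1 − 353.2000/980) = 0.25584
Q* = √(2DS / H_eff) = √(2·88,300·214 / 0.25584) ≈ 12,154.04

12,154 rolls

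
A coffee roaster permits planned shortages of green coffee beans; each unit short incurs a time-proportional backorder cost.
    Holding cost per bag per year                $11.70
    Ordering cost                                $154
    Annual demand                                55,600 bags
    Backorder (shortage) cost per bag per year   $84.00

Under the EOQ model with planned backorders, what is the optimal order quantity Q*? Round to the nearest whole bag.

1,291 bags

Q* = √(2DS/H) · √((H + b)/b)
   = √(2 × 55,600 × 154 / 11.7) · √((11.7 + 84) / 84)
   = 1,209.817 × 1.0674 ≈ 1,291.33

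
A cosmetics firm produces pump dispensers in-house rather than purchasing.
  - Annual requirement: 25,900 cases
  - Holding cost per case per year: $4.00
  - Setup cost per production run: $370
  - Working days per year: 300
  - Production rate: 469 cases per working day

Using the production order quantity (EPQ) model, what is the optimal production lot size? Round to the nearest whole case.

d = 25,900/300 = 86.3333 cases/day;  effective holding cost H(1 − d/p) = 4·(1 − 86.3333/469) = 3.26368
Q* = √(2DS / H_eff) = √(2·25,900·370 / 3.26368) ≈ 2,423.33

2,423 cases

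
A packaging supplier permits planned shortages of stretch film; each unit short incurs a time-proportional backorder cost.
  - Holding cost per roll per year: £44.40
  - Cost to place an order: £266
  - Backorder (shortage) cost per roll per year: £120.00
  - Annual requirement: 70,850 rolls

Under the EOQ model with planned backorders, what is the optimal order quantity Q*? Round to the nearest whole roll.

1,078 rolls

Q* = √(2DS/H) · √((H + b)/b)
   = √(2 × 70,850 × 266 / 44.4) · √((44.4 + 120) / 120)
   = 921.370 × 1.1705 ≈ 1,078.44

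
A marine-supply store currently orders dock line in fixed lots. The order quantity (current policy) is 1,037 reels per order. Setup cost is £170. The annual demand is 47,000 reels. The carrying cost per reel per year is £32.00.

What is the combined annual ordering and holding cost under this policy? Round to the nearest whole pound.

£24,297

Ordering: D/Q × S = 47,000/1,037 × £170 = £7,704.92
Holding:  Q/2 × H = 1,037/2 × £32 = £16,592.00
Total = £7,704.92 + £16,592.00 = £24,296.92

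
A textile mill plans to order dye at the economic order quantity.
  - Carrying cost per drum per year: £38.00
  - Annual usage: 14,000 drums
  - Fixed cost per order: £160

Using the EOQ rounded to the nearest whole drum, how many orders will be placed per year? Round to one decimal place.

40.8 orders per year

2DS/H = 2·14,000·160/38 = 117,894.74
EOQ = √117,894.74 ≈ 343.36 → Q = 343
N = D/Q = 14,000/343 ≈ 40.816 orders/yr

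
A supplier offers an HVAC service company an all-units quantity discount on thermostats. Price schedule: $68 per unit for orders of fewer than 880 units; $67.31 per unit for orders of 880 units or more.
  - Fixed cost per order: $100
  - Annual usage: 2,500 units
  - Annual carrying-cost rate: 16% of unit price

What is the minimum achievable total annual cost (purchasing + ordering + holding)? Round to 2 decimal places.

H₁ = 16%×$68 = $10.8800;  H₂ = 16%×$67.31 = $10.7696
EOQ₁ = √(2×2,500×100/10.8800) = 214.37  (< 880, feasible at tier 1)
EOQ₂ = √(2×2,500×100/10.7696) = 215.47  (< 880 → use Q = 880 at tier-2 price)
TC(tier 1 (EOQ₁), Q≈214.4) = $172,332.38
TC(tier 2, Q≈880.0) = $173,297.71
Minimum at tier 1 (EOQ₁): $172,332.38

$172,332.38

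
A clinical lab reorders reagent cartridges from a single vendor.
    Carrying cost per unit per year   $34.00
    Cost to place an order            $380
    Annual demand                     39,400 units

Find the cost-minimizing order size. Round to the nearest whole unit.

938 units

2DS/H = 2·39,400·380/34 = 880,705.88
EOQ = √880,705.88 ≈ 938.46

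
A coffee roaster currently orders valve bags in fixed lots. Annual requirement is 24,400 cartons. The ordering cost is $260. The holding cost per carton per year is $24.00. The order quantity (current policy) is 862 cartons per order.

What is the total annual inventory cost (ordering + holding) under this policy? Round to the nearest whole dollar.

$17,704

Annual ordering cost = (D/Q)·S = (24,400/862) × 260 = $7,359.63
Annual holding cost  = (Q/2)·H = (862/2) × 24 = $10,344.00
Total = $7,359.63 + $10,344.00 = $17,703.63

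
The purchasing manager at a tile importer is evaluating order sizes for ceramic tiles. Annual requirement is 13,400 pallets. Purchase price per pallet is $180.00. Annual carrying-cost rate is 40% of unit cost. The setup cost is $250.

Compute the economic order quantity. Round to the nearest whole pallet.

H = i·C = 0.4 × $180 = $72.0000 per pallet-year
EOQ = √(2DS/H) = √(2 × 13,400 × 250 / 72)
    = √(93,055.56) ≈ 305.05

305 pallets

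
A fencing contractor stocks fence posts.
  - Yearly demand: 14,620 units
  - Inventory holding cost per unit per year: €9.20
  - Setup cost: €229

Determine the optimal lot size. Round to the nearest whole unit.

Q* = √(2·D·S / H) = √(2·14,620·229 / 9.2) = √727,821.7 ≈ 853.12

853 units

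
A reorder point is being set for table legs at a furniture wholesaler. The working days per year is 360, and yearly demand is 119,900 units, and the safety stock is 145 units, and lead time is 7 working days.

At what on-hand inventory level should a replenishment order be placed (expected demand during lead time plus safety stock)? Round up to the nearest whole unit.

Daily demand d = 119,900 / 360 = 333.056 units/day
Demand during lead time = 333.056 × 7 = 2,331.39
Reorder point = 2,331.39 + 145 = 2,476.39 → round up

2,477 units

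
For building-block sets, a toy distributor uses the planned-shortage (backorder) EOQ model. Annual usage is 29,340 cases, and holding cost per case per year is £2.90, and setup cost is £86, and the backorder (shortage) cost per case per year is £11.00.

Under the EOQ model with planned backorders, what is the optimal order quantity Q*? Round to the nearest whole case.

Q* = √(2DS/H) · √((H + b)/b)
   = √(2 × 29,340 × 86 / 2.9) · √((2.9 + 11) / 11)
   = 1,319.153 × 1.1241 ≈ 1,482.88

1,483 cases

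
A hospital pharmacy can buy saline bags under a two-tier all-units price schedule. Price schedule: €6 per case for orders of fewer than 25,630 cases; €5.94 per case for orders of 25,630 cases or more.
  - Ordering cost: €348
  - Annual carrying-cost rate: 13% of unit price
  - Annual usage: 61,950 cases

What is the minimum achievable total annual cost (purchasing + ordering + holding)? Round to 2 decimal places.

H₁ = 13%×€6 = €0.7800;  H₂ = 13%×€5.94 = €0.7722
EOQ₁ = √(2×61,950×348/0.7800) = 7,434.95  (< 25,630, feasible at tier 1)
EOQ₂ = √(2×61,950×348/0.7722) = 7,472.40  (< 25,630 → use Q = 25,630 at tier-2 price)
TC(tier 1 (EOQ₁), Q≈7,434.9) = €377,499.26
TC(tier 2, Q≈25,630.0) = €378,719.89
Minimum at tier 1 (EOQ₁): €377,499.26

€377,499.26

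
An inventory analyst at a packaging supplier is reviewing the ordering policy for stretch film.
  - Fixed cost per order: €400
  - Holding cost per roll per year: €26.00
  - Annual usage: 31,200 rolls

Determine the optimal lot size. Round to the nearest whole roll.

980 rolls

Optimal lot size Q* = (2 × 31,200 × €400 / €26)^½ ≈ 979.80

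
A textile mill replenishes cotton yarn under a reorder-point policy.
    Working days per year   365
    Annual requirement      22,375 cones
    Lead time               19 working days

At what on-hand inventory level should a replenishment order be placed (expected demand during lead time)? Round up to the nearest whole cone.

1,165 cones

Daily demand d = 22,375 / 365 = 61.301 cones/day
Demand during lead time = 61.301 × 19 = 1,164.73
Reorder point = 1,164.73 → round up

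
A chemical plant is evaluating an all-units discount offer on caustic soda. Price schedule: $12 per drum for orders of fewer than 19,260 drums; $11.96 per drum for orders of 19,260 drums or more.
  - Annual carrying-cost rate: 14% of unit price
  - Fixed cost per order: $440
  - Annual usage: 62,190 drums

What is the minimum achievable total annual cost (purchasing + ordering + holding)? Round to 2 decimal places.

$755,868.62

H₁ = 14%×$12 = $1.6800;  H₂ = 14%×$11.96 = $1.6744
EOQ₁ = √(2×62,190×440/1.6800) = 5,707.51  (< 19,260, feasible at tier 1)
EOQ₂ = √(2×62,190×440/1.6744) = 5,717.05  (< 19,260 → use Q = 19,260 at tier-2 price)
TC(tier 1 (EOQ₁), Q≈5,707.5) = $755,868.62
TC(tier 2, Q≈19,260.0) = $761,337.62
Minimum at tier 1 (EOQ₁): $755,868.62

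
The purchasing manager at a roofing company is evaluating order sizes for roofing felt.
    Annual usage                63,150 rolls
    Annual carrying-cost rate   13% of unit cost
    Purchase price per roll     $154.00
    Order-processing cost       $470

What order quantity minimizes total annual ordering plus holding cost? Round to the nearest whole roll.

1,722 rolls

H = i·C = 0.13 × $154 = $20.0200 per roll-year
Q* = √(2·D·S / H) = √(2·63,150·470 / 20.02) = √2,965,084.9 ≈ 1,721.94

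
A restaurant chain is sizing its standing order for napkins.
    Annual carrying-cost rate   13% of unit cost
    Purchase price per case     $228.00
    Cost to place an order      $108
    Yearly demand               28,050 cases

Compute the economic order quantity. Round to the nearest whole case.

H = i·C = 0.13 × $228 = $29.6400 per case-year
Q* = √(2·D·S / H) = √(2·28,050·108 / 29.64) = √204,413.0 ≈ 452.12

452 cases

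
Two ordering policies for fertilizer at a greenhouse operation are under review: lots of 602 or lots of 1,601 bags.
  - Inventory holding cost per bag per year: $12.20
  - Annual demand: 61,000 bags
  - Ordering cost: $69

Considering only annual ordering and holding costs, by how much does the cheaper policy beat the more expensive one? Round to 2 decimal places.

For each Q, cost = (D/Q)·S + (Q/2)·H.
TC(602) = (61,000/602)×69 + (602/2)×12.2 = $10,663.89
TC(1,601) = (61,000/1,601)×69 + (1,601/2)×12.2 = $12,395.08
Lots of 602 are cheaper by $1,731.19.

$1,731.19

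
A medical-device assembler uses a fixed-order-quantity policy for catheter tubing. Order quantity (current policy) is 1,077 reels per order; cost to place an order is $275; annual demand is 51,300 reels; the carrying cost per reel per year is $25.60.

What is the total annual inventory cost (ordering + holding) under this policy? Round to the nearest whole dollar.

$26,884

Ordering: D/Q × S = 51,300/1,077 × $275 = $13,098.89
Holding:  Q/2 × H = 1,077/2 × $25.6 = $13,785.60
Total = $13,098.89 + $13,785.60 = $26,884.49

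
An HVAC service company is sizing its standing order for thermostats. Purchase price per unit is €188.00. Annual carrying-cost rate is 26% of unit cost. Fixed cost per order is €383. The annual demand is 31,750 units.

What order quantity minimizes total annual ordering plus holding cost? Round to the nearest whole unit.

Holding cost per unit per year: H = 26% × €188 = €48.8800
EOQ = √(2DS/H) = √(2 × 31,750 × 383 / 48.88)
    = √(497,555.24) ≈ 705.38

705 units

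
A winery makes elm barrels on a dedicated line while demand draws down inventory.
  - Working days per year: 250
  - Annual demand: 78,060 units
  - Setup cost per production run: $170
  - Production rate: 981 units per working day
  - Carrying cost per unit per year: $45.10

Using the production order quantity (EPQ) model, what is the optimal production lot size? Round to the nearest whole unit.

d = 78,060/250 = 312.2400 units/day;  effective holding cost H(1 − d/p) = 45.1·(1 − 312.2400/981) = 30.74524
Q* = √(2DS / H_eff) = √(2·78,060·170 / 30.74524) ≈ 929.11

929 units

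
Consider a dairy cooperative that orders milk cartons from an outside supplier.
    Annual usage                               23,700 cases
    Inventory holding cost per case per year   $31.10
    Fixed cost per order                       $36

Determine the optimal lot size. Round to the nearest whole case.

2DS/H = 2·23,700·36/31.1 = 54,868.17
EOQ = √54,868.17 ≈ 234.24

234 cases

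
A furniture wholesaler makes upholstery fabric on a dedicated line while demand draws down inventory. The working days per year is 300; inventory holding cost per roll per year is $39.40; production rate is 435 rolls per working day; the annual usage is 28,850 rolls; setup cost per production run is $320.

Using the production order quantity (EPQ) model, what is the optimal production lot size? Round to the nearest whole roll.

776 rolls

d = 28,850/300 = 96.1667 rolls/day;  effective holding cost H(1 − d/p) = 39.4·(1 − 96.1667/435) = 30.68973
Q* = √(2DS / H_eff) = √(2·28,850·320 / 30.68973) ≈ 775.65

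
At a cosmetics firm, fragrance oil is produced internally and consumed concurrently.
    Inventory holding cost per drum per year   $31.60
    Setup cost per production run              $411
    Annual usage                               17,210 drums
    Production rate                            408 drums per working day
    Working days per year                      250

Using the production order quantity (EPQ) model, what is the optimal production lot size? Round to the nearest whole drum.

Daily demand d = 17,210/250 = 68.840; p = 408; 1 − d/p = 0.83127
EPQ = √(2DS / (H(1 − d/p)))
    = √(2 × 17,210 × 411 / (31.6 × 0.83127)) ≈ 733.86

734 drums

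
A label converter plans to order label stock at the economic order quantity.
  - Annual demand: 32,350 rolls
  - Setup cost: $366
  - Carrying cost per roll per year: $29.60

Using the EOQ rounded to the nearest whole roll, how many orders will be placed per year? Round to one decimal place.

36.2 orders per year

Optimal lot size Q* = (2 × 32,350 × $366 / $29.6)^½ ≈ 894.43 → Q = 894
N = D/Q = 32,350/894 ≈ 36.186 orders/yr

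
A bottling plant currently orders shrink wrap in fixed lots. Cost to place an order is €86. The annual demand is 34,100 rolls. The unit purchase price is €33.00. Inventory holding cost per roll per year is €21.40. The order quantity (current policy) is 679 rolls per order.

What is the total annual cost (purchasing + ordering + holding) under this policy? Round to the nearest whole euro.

€1,136,884

Ordering: D/Q × S = 34,100/679 × €86 = €4,319.00
Holding:  Q/2 × H = 679/2 × €21.4 = €7,265.30
Purchase cost = D·C = 34,100 × 33 = €1,125,300.00
Total = €4,319.00 + €7,265.30 + €1,125,300.00 = €1,136,884.30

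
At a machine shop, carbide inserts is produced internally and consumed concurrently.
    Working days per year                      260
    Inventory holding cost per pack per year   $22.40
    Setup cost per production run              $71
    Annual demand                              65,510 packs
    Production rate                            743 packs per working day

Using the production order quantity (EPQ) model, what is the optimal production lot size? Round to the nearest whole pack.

Daily demand d = 65,510/260 = 251.962; p = 743; 1 − d/p = 0.66089
EPQ = √(2DS / (H(1 − d/p)))
    = √(2 × 65,510 × 71 / (22.4 × 0.66089)) ≈ 792.70

793 packs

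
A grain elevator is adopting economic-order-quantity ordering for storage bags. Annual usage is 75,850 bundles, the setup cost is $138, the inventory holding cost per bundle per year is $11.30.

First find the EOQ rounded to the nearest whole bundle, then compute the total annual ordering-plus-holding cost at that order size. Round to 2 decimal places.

EOQ = √(2DS/H) = √(2 × 75,850 × 138 / 11.3)
    = √(1,852,619.47) ≈ 1,361.11 → Q = 1,361 bundles
Ordering: D/Q × S = 75,850/1,361 × $138 = $7,690.89
Holding:  Q/2 × H = 1,361/2 × $11.3 = $7,689.65
Total = $7,690.89 + $7,689.65 = $15,380.54

$15,380.54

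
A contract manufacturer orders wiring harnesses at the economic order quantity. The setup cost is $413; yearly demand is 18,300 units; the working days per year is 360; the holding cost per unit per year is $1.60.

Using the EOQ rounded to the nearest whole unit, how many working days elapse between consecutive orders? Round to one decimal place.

60.5 days

Q* = √(2·D·S / H) = √(2·18,300·413 / 1.6) = √9,447,375.0 ≈ 3,073.66 → Q = 3,074 units
Cycle time = (working days × Q)/D = (360 × 3,074) / 18,300 = 60.472 days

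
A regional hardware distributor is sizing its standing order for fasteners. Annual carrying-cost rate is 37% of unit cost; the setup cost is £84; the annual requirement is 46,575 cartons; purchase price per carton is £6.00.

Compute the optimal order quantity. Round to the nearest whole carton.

1,877 cartons

Carrying cost H = £6 × 37% = £2.2200/carton/yr
EOQ = √(2DS/H) = √(2 × 46,575 × 84 / 2.22)
    = √(3,524,594.59) ≈ 1,877.39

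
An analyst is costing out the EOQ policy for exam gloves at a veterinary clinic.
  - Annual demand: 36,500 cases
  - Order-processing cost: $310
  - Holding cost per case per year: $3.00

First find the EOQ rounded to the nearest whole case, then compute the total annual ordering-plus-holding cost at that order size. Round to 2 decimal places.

$8,239.54

Q* = √(2·D·S / H) = √(2·36,500·310 / 3) = √7,543,333.3 ≈ 2,746.51 → Q = 2,747 cases
Orders/yr = 36,500/2,747 = 13.287; ordering cost = 13.287 × $310 = $4,119.04
Average inventory = 2,747/2 = 1373.5; holding cost = 1373.5 × $3 = $4,120.50
Total = $4,119.04 + $4,120.50 = $8,239.54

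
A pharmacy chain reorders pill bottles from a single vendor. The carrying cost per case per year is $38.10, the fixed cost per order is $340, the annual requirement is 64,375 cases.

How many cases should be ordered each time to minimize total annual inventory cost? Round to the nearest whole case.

EOQ = √(2DS/H) = √(2 × 64,375 × 340 / 38.1)
    = √(1,148,950.13) ≈ 1,071.89

1,072 cases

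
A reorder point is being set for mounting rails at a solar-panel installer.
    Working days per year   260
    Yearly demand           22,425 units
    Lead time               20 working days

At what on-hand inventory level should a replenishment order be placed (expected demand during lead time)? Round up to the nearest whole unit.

Daily demand d = 22,425 / 260 = 86.250 units/day
Demand during lead time = 86.250 × 20 = 1,725.00
Reorder point = 1,725.00 → round up

1,725 units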